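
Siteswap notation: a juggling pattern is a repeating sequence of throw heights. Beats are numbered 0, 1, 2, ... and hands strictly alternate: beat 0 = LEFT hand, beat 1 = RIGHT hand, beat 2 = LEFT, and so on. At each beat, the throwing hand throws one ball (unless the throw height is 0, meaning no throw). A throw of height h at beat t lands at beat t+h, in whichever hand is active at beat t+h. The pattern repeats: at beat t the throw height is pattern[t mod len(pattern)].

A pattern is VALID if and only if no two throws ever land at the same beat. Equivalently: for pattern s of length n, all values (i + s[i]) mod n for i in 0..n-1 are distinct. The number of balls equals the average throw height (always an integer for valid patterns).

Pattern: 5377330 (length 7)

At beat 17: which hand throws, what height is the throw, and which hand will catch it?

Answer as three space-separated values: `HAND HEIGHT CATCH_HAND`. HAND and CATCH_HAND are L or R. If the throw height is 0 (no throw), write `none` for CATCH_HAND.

Beat 17: 17 mod 2 = 1, so hand = R
Throw height = pattern[17 mod 7] = pattern[3] = 7
Lands at beat 17+7=24, 24 mod 2 = 0, so catch hand = L

Answer: R 7 L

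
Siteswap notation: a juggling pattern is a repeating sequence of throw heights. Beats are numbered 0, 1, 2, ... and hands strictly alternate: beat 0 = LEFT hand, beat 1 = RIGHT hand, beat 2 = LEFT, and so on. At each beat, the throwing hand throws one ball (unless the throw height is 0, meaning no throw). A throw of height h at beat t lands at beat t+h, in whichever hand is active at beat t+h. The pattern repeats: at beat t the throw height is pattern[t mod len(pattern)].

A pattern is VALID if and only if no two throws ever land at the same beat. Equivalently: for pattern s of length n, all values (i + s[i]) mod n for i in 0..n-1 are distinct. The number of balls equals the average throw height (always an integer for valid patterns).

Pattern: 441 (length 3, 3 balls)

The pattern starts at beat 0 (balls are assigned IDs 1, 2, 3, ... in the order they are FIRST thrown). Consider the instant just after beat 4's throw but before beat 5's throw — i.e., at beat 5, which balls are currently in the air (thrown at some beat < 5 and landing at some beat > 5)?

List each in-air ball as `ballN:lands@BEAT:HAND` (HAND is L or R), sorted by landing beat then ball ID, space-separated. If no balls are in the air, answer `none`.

Beat 0 (L): throw ball1 h=4 -> lands@4:L; in-air after throw: [b1@4:L]
Beat 1 (R): throw ball2 h=4 -> lands@5:R; in-air after throw: [b1@4:L b2@5:R]
Beat 2 (L): throw ball3 h=1 -> lands@3:R; in-air after throw: [b3@3:R b1@4:L b2@5:R]
Beat 3 (R): throw ball3 h=4 -> lands@7:R; in-air after throw: [b1@4:L b2@5:R b3@7:R]
Beat 4 (L): throw ball1 h=4 -> lands@8:L; in-air after throw: [b2@5:R b3@7:R b1@8:L]
Beat 5 (R): throw ball2 h=1 -> lands@6:L; in-air after throw: [b2@6:L b3@7:R b1@8:L]

Answer: ball3:lands@7:R ball1:lands@8:L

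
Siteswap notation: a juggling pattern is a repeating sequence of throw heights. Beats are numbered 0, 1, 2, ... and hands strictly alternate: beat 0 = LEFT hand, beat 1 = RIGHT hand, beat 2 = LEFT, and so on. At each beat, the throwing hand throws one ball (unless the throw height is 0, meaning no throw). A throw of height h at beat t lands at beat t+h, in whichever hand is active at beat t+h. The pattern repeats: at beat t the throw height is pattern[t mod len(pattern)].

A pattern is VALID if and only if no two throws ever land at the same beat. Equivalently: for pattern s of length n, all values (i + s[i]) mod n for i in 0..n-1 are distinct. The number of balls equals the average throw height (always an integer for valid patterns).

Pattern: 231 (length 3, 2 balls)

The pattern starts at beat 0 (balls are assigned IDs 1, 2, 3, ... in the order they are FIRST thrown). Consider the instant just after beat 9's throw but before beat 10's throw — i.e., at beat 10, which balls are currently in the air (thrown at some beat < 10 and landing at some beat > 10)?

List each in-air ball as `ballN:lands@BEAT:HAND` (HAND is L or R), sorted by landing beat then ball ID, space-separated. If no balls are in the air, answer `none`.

Beat 0 (L): throw ball1 h=2 -> lands@2:L; in-air after throw: [b1@2:L]
Beat 1 (R): throw ball2 h=3 -> lands@4:L; in-air after throw: [b1@2:L b2@4:L]
Beat 2 (L): throw ball1 h=1 -> lands@3:R; in-air after throw: [b1@3:R b2@4:L]
Beat 3 (R): throw ball1 h=2 -> lands@5:R; in-air after throw: [b2@4:L b1@5:R]
Beat 4 (L): throw ball2 h=3 -> lands@7:R; in-air after throw: [b1@5:R b2@7:R]
Beat 5 (R): throw ball1 h=1 -> lands@6:L; in-air after throw: [b1@6:L b2@7:R]
Beat 6 (L): throw ball1 h=2 -> lands@8:L; in-air after throw: [b2@7:R b1@8:L]
Beat 7 (R): throw ball2 h=3 -> lands@10:L; in-air after throw: [b1@8:L b2@10:L]
Beat 8 (L): throw ball1 h=1 -> lands@9:R; in-air after throw: [b1@9:R b2@10:L]
Beat 9 (R): throw ball1 h=2 -> lands@11:R; in-air after throw: [b2@10:L b1@11:R]
Beat 10 (L): throw ball2 h=3 -> lands@13:R; in-air after throw: [b1@11:R b2@13:R]

Answer: ball1:lands@11:R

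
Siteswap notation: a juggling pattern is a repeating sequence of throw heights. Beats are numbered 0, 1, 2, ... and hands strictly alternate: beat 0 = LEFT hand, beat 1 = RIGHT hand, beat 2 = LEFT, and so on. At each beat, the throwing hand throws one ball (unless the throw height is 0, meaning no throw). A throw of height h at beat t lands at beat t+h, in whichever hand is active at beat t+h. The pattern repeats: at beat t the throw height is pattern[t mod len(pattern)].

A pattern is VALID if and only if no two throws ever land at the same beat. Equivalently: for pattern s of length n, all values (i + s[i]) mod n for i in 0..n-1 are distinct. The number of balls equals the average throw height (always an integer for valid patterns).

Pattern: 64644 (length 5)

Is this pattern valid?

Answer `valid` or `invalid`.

Answer: invalid

Derivation:
i=0: (i + s[i]) mod n = (0 + 6) mod 5 = 1
i=1: (i + s[i]) mod n = (1 + 4) mod 5 = 0
i=2: (i + s[i]) mod n = (2 + 6) mod 5 = 3
i=3: (i + s[i]) mod n = (3 + 4) mod 5 = 2
i=4: (i + s[i]) mod n = (4 + 4) mod 5 = 3
Residues: [1, 0, 3, 2, 3], distinct: False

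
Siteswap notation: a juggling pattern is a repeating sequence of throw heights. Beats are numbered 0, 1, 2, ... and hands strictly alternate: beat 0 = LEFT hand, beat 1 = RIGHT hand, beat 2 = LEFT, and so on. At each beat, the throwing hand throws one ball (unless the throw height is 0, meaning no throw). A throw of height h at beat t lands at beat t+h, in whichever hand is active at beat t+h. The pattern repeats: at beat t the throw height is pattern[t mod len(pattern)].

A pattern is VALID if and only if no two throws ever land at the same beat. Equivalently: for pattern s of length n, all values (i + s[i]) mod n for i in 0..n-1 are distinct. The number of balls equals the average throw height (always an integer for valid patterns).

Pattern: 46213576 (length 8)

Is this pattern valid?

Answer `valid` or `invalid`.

Answer: invalid

Derivation:
i=0: (i + s[i]) mod n = (0 + 4) mod 8 = 4
i=1: (i + s[i]) mod n = (1 + 6) mod 8 = 7
i=2: (i + s[i]) mod n = (2 + 2) mod 8 = 4
i=3: (i + s[i]) mod n = (3 + 1) mod 8 = 4
i=4: (i + s[i]) mod n = (4 + 3) mod 8 = 7
i=5: (i + s[i]) mod n = (5 + 5) mod 8 = 2
i=6: (i + s[i]) mod n = (6 + 7) mod 8 = 5
i=7: (i + s[i]) mod n = (7 + 6) mod 8 = 5
Residues: [4, 7, 4, 4, 7, 2, 5, 5], distinct: False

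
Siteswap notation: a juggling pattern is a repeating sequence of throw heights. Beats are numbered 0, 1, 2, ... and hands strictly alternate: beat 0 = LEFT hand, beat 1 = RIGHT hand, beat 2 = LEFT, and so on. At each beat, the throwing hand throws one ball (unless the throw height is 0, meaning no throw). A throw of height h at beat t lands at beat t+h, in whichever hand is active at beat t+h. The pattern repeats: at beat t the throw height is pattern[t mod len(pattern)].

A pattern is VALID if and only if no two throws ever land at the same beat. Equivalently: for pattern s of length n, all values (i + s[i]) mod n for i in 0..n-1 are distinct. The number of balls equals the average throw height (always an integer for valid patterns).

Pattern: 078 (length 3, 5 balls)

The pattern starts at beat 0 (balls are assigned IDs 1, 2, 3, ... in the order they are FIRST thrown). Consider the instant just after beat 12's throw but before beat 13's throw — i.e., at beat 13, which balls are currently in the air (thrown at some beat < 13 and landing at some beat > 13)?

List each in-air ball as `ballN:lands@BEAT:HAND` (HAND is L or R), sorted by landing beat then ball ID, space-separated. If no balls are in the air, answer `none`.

Beat 1 (R): throw ball1 h=7 -> lands@8:L; in-air after throw: [b1@8:L]
Beat 2 (L): throw ball2 h=8 -> lands@10:L; in-air after throw: [b1@8:L b2@10:L]
Beat 4 (L): throw ball3 h=7 -> lands@11:R; in-air after throw: [b1@8:L b2@10:L b3@11:R]
Beat 5 (R): throw ball4 h=8 -> lands@13:R; in-air after throw: [b1@8:L b2@10:L b3@11:R b4@13:R]
Beat 7 (R): throw ball5 h=7 -> lands@14:L; in-air after throw: [b1@8:L b2@10:L b3@11:R b4@13:R b5@14:L]
Beat 8 (L): throw ball1 h=8 -> lands@16:L; in-air after throw: [b2@10:L b3@11:R b4@13:R b5@14:L b1@16:L]
Beat 10 (L): throw ball2 h=7 -> lands@17:R; in-air after throw: [b3@11:R b4@13:R b5@14:L b1@16:L b2@17:R]
Beat 11 (R): throw ball3 h=8 -> lands@19:R; in-air after throw: [b4@13:R b5@14:L b1@16:L b2@17:R b3@19:R]
Beat 13 (R): throw ball4 h=7 -> lands@20:L; in-air after throw: [b5@14:L b1@16:L b2@17:R b3@19:R b4@20:L]

Answer: ball5:lands@14:L ball1:lands@16:L ball2:lands@17:R ball3:lands@19:R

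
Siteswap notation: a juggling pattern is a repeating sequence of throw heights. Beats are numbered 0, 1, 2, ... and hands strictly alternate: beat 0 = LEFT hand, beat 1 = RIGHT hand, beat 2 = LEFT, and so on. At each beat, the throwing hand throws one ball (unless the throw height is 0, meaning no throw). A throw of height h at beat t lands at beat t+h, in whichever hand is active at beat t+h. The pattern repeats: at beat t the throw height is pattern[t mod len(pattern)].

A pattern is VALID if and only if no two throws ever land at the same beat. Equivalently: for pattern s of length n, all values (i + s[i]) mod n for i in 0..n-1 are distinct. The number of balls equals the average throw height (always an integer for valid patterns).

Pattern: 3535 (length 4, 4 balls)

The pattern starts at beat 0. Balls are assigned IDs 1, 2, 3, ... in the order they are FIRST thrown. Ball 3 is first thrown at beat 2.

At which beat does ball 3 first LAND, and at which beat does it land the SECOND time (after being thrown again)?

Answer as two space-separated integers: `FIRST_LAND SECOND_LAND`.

Answer: 5 10

Derivation:
Beat 0 (L): throw ball1 h=3 -> lands@3:R; in-air after throw: [b1@3:R]
Beat 1 (R): throw ball2 h=5 -> lands@6:L; in-air after throw: [b1@3:R b2@6:L]
Beat 2 (L): throw ball3 h=3 -> lands@5:R; in-air after throw: [b1@3:R b3@5:R b2@6:L]
Beat 3 (R): throw ball1 h=5 -> lands@8:L; in-air after throw: [b3@5:R b2@6:L b1@8:L]
Beat 4 (L): throw ball4 h=3 -> lands@7:R; in-air after throw: [b3@5:R b2@6:L b4@7:R b1@8:L]
Beat 5 (R): throw ball3 h=5 -> lands@10:L; in-air after throw: [b2@6:L b4@7:R b1@8:L b3@10:L]
Beat 6 (L): throw ball2 h=3 -> lands@9:R; in-air after throw: [b4@7:R b1@8:L b2@9:R b3@10:L]
Beat 7 (R): throw ball4 h=5 -> lands@12:L; in-air after throw: [b1@8:L b2@9:R b3@10:L b4@12:L]
Beat 8 (L): throw ball1 h=3 -> lands@11:R; in-air after throw: [b2@9:R b3@10:L b1@11:R b4@12:L]
Beat 9 (R): throw ball2 h=5 -> lands@14:L; in-air after throw: [b3@10:L b1@11:R b4@12:L b2@14:L]
Beat 10 (L): throw ball3 h=3 -> lands@13:R; in-air after throw: [b1@11:R b4@12:L b3@13:R b2@14:L]
Ball 3: thrown@2 h=3 -> first land @5; rethrown@5 h=5 -> second land @10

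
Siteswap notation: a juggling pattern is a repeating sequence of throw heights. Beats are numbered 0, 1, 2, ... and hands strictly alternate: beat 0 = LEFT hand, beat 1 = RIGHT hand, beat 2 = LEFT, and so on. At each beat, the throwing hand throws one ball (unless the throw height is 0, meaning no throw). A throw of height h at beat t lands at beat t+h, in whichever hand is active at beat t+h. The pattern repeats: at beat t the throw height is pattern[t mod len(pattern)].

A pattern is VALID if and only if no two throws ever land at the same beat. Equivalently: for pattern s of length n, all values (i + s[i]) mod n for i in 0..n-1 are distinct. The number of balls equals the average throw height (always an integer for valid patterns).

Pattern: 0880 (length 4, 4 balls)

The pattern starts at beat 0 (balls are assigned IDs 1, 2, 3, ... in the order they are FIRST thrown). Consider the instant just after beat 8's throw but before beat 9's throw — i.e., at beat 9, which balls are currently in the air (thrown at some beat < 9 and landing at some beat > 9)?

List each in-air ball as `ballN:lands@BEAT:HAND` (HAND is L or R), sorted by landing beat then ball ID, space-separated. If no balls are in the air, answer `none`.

Beat 1 (R): throw ball1 h=8 -> lands@9:R; in-air after throw: [b1@9:R]
Beat 2 (L): throw ball2 h=8 -> lands@10:L; in-air after throw: [b1@9:R b2@10:L]
Beat 5 (R): throw ball3 h=8 -> lands@13:R; in-air after throw: [b1@9:R b2@10:L b3@13:R]
Beat 6 (L): throw ball4 h=8 -> lands@14:L; in-air after throw: [b1@9:R b2@10:L b3@13:R b4@14:L]
Beat 9 (R): throw ball1 h=8 -> lands@17:R; in-air after throw: [b2@10:L b3@13:R b4@14:L b1@17:R]

Answer: ball2:lands@10:L ball3:lands@13:R ball4:lands@14:L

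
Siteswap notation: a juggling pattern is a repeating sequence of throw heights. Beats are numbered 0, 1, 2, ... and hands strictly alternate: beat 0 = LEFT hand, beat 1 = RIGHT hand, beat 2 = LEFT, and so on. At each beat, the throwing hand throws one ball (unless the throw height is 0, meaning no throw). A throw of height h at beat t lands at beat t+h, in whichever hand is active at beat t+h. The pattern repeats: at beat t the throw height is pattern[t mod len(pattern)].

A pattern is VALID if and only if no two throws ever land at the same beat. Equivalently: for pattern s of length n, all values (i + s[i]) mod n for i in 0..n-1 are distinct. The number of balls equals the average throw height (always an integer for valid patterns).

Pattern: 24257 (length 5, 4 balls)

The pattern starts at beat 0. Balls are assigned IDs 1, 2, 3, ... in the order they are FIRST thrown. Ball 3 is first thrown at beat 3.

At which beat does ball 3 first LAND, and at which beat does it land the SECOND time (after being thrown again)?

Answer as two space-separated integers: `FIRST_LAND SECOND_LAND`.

Answer: 8 13

Derivation:
Beat 0 (L): throw ball1 h=2 -> lands@2:L; in-air after throw: [b1@2:L]
Beat 1 (R): throw ball2 h=4 -> lands@5:R; in-air after throw: [b1@2:L b2@5:R]
Beat 2 (L): throw ball1 h=2 -> lands@4:L; in-air after throw: [b1@4:L b2@5:R]
Beat 3 (R): throw ball3 h=5 -> lands@8:L; in-air after throw: [b1@4:L b2@5:R b3@8:L]
Beat 4 (L): throw ball1 h=7 -> lands@11:R; in-air after throw: [b2@5:R b3@8:L b1@11:R]
Beat 5 (R): throw ball2 h=2 -> lands@7:R; in-air after throw: [b2@7:R b3@8:L b1@11:R]
Beat 6 (L): throw ball4 h=4 -> lands@10:L; in-air after throw: [b2@7:R b3@8:L b4@10:L b1@11:R]
Beat 7 (R): throw ball2 h=2 -> lands@9:R; in-air after throw: [b3@8:L b2@9:R b4@10:L b1@11:R]
Beat 8 (L): throw ball3 h=5 -> lands@13:R; in-air after throw: [b2@9:R b4@10:L b1@11:R b3@13:R]
Beat 9 (R): throw ball2 h=7 -> lands@16:L; in-air after throw: [b4@10:L b1@11:R b3@13:R b2@16:L]
Beat 10 (L): throw ball4 h=2 -> lands@12:L; in-air after throw: [b1@11:R b4@12:L b3@13:R b2@16:L]
Beat 11 (R): throw ball1 h=4 -> lands@15:R; in-air after throw: [b4@12:L b3@13:R b1@15:R b2@16:L]
Beat 12 (L): throw ball4 h=2 -> lands@14:L; in-air after throw: [b3@13:R b4@14:L b1@15:R b2@16:L]
Beat 13 (R): throw ball3 h=5 -> lands@18:L; in-air after throw: [b4@14:L b1@15:R b2@16:L b3@18:L]
Ball 3: thrown@3 h=5 -> first land @8; rethrown@8 h=5 -> second land @13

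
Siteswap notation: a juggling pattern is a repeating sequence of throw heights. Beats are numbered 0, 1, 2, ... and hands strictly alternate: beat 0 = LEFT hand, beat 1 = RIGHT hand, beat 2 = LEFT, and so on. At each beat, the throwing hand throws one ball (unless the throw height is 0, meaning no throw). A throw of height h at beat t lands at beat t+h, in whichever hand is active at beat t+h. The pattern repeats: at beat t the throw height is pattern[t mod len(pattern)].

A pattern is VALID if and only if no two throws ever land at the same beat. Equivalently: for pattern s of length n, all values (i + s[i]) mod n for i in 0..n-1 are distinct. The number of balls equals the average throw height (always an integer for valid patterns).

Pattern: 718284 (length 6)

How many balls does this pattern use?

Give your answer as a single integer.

Pattern = [7, 1, 8, 2, 8, 4], length n = 6
  position 0: throw height = 7, running sum = 7
  position 1: throw height = 1, running sum = 8
  position 2: throw height = 8, running sum = 16
  position 3: throw height = 2, running sum = 18
  position 4: throw height = 8, running sum = 26
  position 5: throw height = 4, running sum = 30
Total sum = 30; balls = sum / n = 30 / 6 = 5

Answer: 5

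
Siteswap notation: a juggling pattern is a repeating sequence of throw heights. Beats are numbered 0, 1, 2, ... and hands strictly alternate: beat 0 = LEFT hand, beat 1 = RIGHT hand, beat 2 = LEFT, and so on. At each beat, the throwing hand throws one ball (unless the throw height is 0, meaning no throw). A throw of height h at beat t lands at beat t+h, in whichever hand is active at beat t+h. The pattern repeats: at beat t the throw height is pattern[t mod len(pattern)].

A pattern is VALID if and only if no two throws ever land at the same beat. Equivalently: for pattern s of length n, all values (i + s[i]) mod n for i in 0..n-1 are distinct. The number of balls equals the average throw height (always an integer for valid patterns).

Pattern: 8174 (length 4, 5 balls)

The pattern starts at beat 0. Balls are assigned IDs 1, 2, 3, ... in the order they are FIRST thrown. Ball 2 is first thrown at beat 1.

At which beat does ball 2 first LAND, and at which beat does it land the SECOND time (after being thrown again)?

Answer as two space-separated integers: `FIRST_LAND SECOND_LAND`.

Answer: 2 9

Derivation:
Beat 0 (L): throw ball1 h=8 -> lands@8:L; in-air after throw: [b1@8:L]
Beat 1 (R): throw ball2 h=1 -> lands@2:L; in-air after throw: [b2@2:L b1@8:L]
Beat 2 (L): throw ball2 h=7 -> lands@9:R; in-air after throw: [b1@8:L b2@9:R]
Beat 3 (R): throw ball3 h=4 -> lands@7:R; in-air after throw: [b3@7:R b1@8:L b2@9:R]
Beat 4 (L): throw ball4 h=8 -> lands@12:L; in-air after throw: [b3@7:R b1@8:L b2@9:R b4@12:L]
Beat 5 (R): throw ball5 h=1 -> lands@6:L; in-air after throw: [b5@6:L b3@7:R b1@8:L b2@9:R b4@12:L]
Beat 6 (L): throw ball5 h=7 -> lands@13:R; in-air after throw: [b3@7:R b1@8:L b2@9:R b4@12:L b5@13:R]
Beat 7 (R): throw ball3 h=4 -> lands@11:R; in-air after throw: [b1@8:L b2@9:R b3@11:R b4@12:L b5@13:R]
Beat 8 (L): throw ball1 h=8 -> lands@16:L; in-air after throw: [b2@9:R b3@11:R b4@12:L b5@13:R b1@16:L]
Beat 9 (R): throw ball2 h=1 -> lands@10:L; in-air after throw: [b2@10:L b3@11:R b4@12:L b5@13:R b1@16:L]
Ball 2: thrown@1 h=1 -> first land @2; rethrown@2 h=7 -> second land @9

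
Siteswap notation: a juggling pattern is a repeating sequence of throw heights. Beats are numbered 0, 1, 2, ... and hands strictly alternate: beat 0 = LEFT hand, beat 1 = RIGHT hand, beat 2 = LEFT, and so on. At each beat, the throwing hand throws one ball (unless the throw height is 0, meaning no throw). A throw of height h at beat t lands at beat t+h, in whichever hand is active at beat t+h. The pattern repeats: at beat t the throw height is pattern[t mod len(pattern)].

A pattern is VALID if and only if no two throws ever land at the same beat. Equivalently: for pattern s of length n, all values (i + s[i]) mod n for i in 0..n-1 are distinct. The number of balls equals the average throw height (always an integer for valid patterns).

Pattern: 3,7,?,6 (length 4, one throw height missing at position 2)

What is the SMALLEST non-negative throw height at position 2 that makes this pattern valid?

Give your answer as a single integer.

i=0: (0 + 3) mod 4 = 3
i=1: (1 + 7) mod 4 = 0
i=2: s[i]=? (unknown)
i=3: (3 + 6) mod 4 = 1
Known residues: [0, 1, 3]; need a permutation of 0..3, so missing residue r = 2
Need (2 + s) mod 4 = 2; smallest s = (2 - 2) mod 4 = 0

Answer: 0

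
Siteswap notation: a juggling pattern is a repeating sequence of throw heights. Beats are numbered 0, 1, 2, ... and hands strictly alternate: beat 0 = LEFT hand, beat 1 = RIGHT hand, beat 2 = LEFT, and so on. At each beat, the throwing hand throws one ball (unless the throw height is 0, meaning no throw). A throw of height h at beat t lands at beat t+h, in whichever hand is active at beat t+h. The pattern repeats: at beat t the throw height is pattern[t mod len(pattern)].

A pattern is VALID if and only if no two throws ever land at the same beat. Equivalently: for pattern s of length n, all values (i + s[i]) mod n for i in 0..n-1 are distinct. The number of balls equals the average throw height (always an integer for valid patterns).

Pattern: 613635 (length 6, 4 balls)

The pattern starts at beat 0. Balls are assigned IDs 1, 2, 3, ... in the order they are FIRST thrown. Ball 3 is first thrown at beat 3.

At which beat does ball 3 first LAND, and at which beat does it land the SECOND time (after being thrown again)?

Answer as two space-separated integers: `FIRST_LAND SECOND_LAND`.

Beat 0 (L): throw ball1 h=6 -> lands@6:L; in-air after throw: [b1@6:L]
Beat 1 (R): throw ball2 h=1 -> lands@2:L; in-air after throw: [b2@2:L b1@6:L]
Beat 2 (L): throw ball2 h=3 -> lands@5:R; in-air after throw: [b2@5:R b1@6:L]
Beat 3 (R): throw ball3 h=6 -> lands@9:R; in-air after throw: [b2@5:R b1@6:L b3@9:R]
Beat 4 (L): throw ball4 h=3 -> lands@7:R; in-air after throw: [b2@5:R b1@6:L b4@7:R b3@9:R]
Beat 5 (R): throw ball2 h=5 -> lands@10:L; in-air after throw: [b1@6:L b4@7:R b3@9:R b2@10:L]
Beat 6 (L): throw ball1 h=6 -> lands@12:L; in-air after throw: [b4@7:R b3@9:R b2@10:L b1@12:L]
Beat 7 (R): throw ball4 h=1 -> lands@8:L; in-air after throw: [b4@8:L b3@9:R b2@10:L b1@12:L]
Beat 8 (L): throw ball4 h=3 -> lands@11:R; in-air after throw: [b3@9:R b2@10:L b4@11:R b1@12:L]
Beat 9 (R): throw ball3 h=6 -> lands@15:R; in-air after throw: [b2@10:L b4@11:R b1@12:L b3@15:R]
Beat 10 (L): throw ball2 h=3 -> lands@13:R; in-air after throw: [b4@11:R b1@12:L b2@13:R b3@15:R]
Beat 11 (R): throw ball4 h=5 -> lands@16:L; in-air after throw: [b1@12:L b2@13:R b3@15:R b4@16:L]
Beat 12 (L): throw ball1 h=6 -> lands@18:L; in-air after throw: [b2@13:R b3@15:R b4@16:L b1@18:L]
Beat 13 (R): throw ball2 h=1 -> lands@14:L; in-air after throw: [b2@14:L b3@15:R b4@16:L b1@18:L]
Beat 14 (L): throw ball2 h=3 -> lands@17:R; in-air after throw: [b3@15:R b4@16:L b2@17:R b1@18:L]
Beat 15 (R): throw ball3 h=6 -> lands@21:R; in-air after throw: [b4@16:L b2@17:R b1@18:L b3@21:R]
Ball 3: thrown@3 h=6 -> first land @9; rethrown@9 h=6 -> second land @15

Answer: 9 15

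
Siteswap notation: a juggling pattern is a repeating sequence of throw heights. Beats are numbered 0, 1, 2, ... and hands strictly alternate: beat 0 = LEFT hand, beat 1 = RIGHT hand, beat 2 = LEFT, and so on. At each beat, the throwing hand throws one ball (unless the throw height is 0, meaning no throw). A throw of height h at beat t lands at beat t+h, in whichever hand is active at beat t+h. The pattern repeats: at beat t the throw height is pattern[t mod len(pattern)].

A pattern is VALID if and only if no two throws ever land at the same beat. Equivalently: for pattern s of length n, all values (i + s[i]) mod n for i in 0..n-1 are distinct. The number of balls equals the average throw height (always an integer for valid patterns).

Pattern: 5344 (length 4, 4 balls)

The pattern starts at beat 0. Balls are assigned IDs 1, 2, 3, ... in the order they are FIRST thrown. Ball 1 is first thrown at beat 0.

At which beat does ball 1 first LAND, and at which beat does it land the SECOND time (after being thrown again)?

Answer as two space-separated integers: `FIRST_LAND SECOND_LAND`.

Answer: 5 8

Derivation:
Beat 0 (L): throw ball1 h=5 -> lands@5:R; in-air after throw: [b1@5:R]
Beat 1 (R): throw ball2 h=3 -> lands@4:L; in-air after throw: [b2@4:L b1@5:R]
Beat 2 (L): throw ball3 h=4 -> lands@6:L; in-air after throw: [b2@4:L b1@5:R b3@6:L]
Beat 3 (R): throw ball4 h=4 -> lands@7:R; in-air after throw: [b2@4:L b1@5:R b3@6:L b4@7:R]
Beat 4 (L): throw ball2 h=5 -> lands@9:R; in-air after throw: [b1@5:R b3@6:L b4@7:R b2@9:R]
Beat 5 (R): throw ball1 h=3 -> lands@8:L; in-air after throw: [b3@6:L b4@7:R b1@8:L b2@9:R]
Beat 6 (L): throw ball3 h=4 -> lands@10:L; in-air after throw: [b4@7:R b1@8:L b2@9:R b3@10:L]
Beat 7 (R): throw ball4 h=4 -> lands@11:R; in-air after throw: [b1@8:L b2@9:R b3@10:L b4@11:R]
Beat 8 (L): throw ball1 h=5 -> lands@13:R; in-air after throw: [b2@9:R b3@10:L b4@11:R b1@13:R]
Ball 1: thrown@0 h=5 -> first land @5; rethrown@5 h=3 -> second land @8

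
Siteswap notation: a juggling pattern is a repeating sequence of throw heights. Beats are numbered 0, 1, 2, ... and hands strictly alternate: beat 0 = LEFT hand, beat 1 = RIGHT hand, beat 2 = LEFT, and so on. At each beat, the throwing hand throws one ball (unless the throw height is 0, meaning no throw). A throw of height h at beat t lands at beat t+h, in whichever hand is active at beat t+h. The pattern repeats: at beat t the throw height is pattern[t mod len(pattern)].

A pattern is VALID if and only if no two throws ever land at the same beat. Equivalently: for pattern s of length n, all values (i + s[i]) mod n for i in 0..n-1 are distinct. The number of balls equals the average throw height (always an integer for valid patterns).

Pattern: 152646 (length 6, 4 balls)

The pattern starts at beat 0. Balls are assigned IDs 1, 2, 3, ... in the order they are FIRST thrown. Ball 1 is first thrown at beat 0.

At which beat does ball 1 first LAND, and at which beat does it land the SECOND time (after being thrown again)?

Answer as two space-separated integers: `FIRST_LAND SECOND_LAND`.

Answer: 1 6

Derivation:
Beat 0 (L): throw ball1 h=1 -> lands@1:R; in-air after throw: [b1@1:R]
Beat 1 (R): throw ball1 h=5 -> lands@6:L; in-air after throw: [b1@6:L]
Beat 2 (L): throw ball2 h=2 -> lands@4:L; in-air after throw: [b2@4:L b1@6:L]
Beat 3 (R): throw ball3 h=6 -> lands@9:R; in-air after throw: [b2@4:L b1@6:L b3@9:R]
Beat 4 (L): throw ball2 h=4 -> lands@8:L; in-air after throw: [b1@6:L b2@8:L b3@9:R]
Beat 5 (R): throw ball4 h=6 -> lands@11:R; in-air after throw: [b1@6:L b2@8:L b3@9:R b4@11:R]
Beat 6 (L): throw ball1 h=1 -> lands@7:R; in-air after throw: [b1@7:R b2@8:L b3@9:R b4@11:R]
Ball 1: thrown@0 h=1 -> first land @1; rethrown@1 h=5 -> second land @6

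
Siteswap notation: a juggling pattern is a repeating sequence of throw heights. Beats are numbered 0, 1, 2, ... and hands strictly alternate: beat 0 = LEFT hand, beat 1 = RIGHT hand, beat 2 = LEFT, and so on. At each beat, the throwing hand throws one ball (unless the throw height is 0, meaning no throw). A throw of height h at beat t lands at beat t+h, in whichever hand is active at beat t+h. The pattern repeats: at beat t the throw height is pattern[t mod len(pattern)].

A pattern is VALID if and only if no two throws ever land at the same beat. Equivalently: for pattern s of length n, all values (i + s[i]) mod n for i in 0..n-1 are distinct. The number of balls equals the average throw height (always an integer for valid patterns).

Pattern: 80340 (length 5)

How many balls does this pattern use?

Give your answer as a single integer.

Pattern = [8, 0, 3, 4, 0], length n = 5
  position 0: throw height = 8, running sum = 8
  position 1: throw height = 0, running sum = 8
  position 2: throw height = 3, running sum = 11
  position 3: throw height = 4, running sum = 15
  position 4: throw height = 0, running sum = 15
Total sum = 15; balls = sum / n = 15 / 5 = 3

Answer: 3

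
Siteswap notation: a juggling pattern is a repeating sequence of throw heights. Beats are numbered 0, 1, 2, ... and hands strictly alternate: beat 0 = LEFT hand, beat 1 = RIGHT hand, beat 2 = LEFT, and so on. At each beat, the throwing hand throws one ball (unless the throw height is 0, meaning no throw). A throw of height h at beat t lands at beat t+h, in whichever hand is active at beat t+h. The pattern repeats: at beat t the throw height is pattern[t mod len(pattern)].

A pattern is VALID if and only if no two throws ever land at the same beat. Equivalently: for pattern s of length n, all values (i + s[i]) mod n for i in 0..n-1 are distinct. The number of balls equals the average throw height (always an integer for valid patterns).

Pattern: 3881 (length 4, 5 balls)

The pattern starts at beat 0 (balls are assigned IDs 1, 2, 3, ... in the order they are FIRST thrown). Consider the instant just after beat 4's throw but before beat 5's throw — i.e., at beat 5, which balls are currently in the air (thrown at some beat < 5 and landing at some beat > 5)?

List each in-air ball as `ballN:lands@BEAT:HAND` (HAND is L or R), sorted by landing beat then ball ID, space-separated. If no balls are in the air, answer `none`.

Beat 0 (L): throw ball1 h=3 -> lands@3:R; in-air after throw: [b1@3:R]
Beat 1 (R): throw ball2 h=8 -> lands@9:R; in-air after throw: [b1@3:R b2@9:R]
Beat 2 (L): throw ball3 h=8 -> lands@10:L; in-air after throw: [b1@3:R b2@9:R b3@10:L]
Beat 3 (R): throw ball1 h=1 -> lands@4:L; in-air after throw: [b1@4:L b2@9:R b3@10:L]
Beat 4 (L): throw ball1 h=3 -> lands@7:R; in-air after throw: [b1@7:R b2@9:R b3@10:L]
Beat 5 (R): throw ball4 h=8 -> lands@13:R; in-air after throw: [b1@7:R b2@9:R b3@10:L b4@13:R]

Answer: ball1:lands@7:R ball2:lands@9:R ball3:lands@10:L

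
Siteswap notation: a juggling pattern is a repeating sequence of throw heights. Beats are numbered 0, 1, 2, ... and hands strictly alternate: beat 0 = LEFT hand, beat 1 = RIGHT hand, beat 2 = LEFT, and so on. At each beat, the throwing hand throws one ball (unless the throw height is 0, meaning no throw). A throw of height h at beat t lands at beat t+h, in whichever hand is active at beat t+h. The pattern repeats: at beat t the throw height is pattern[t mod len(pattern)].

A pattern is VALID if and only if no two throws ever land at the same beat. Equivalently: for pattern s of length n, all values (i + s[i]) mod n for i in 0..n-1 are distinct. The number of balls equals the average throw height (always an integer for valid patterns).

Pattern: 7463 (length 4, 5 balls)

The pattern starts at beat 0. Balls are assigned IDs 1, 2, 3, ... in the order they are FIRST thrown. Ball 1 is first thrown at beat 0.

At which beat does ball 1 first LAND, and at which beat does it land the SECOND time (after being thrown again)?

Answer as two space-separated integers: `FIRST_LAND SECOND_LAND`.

Answer: 7 10

Derivation:
Beat 0 (L): throw ball1 h=7 -> lands@7:R; in-air after throw: [b1@7:R]
Beat 1 (R): throw ball2 h=4 -> lands@5:R; in-air after throw: [b2@5:R b1@7:R]
Beat 2 (L): throw ball3 h=6 -> lands@8:L; in-air after throw: [b2@5:R b1@7:R b3@8:L]
Beat 3 (R): throw ball4 h=3 -> lands@6:L; in-air after throw: [b2@5:R b4@6:L b1@7:R b3@8:L]
Beat 4 (L): throw ball5 h=7 -> lands@11:R; in-air after throw: [b2@5:R b4@6:L b1@7:R b3@8:L b5@11:R]
Beat 5 (R): throw ball2 h=4 -> lands@9:R; in-air after throw: [b4@6:L b1@7:R b3@8:L b2@9:R b5@11:R]
Beat 6 (L): throw ball4 h=6 -> lands@12:L; in-air after throw: [b1@7:R b3@8:L b2@9:R b5@11:R b4@12:L]
Beat 7 (R): throw ball1 h=3 -> lands@10:L; in-air after throw: [b3@8:L b2@9:R b1@10:L b5@11:R b4@12:L]
Beat 8 (L): throw ball3 h=7 -> lands@15:R; in-air after throw: [b2@9:R b1@10:L b5@11:R b4@12:L b3@15:R]
Beat 9 (R): throw ball2 h=4 -> lands@13:R; in-air after throw: [b1@10:L b5@11:R b4@12:L b2@13:R b3@15:R]
Beat 10 (L): throw ball1 h=6 -> lands@16:L; in-air after throw: [b5@11:R b4@12:L b2@13:R b3@15:R b1@16:L]
Ball 1: thrown@0 h=7 -> first land @7; rethrown@7 h=3 -> second land @10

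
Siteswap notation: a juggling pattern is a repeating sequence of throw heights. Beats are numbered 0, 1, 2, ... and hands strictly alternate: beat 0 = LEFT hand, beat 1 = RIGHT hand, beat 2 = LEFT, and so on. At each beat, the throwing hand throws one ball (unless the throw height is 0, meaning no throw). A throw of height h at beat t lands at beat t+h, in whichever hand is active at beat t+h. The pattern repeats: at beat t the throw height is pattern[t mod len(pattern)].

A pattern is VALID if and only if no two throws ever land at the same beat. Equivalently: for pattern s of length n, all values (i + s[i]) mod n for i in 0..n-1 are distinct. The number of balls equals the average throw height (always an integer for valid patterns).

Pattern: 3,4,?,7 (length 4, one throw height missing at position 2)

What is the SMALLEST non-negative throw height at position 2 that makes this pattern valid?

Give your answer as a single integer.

i=0: (0 + 3) mod 4 = 3
i=1: (1 + 4) mod 4 = 1
i=2: s[i]=? (unknown)
i=3: (3 + 7) mod 4 = 2
Known residues: [1, 2, 3]; need a permutation of 0..3, so missing residue r = 0
Need (2 + s) mod 4 = 0; smallest s = (0 - 2) mod 4 = 2

Answer: 2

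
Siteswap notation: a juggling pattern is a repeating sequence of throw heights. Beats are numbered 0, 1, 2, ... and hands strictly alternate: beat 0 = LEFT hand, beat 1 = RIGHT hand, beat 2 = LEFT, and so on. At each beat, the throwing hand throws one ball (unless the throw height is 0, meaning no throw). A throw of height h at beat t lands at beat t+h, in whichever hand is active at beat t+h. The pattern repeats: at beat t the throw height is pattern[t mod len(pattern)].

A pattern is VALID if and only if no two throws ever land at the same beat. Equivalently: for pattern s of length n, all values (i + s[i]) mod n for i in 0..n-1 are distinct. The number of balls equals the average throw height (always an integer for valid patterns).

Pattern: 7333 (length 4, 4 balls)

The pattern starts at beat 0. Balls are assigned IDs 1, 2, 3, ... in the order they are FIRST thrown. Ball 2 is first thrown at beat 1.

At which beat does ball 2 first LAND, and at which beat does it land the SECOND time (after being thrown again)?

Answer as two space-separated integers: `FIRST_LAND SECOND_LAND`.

Answer: 4 11

Derivation:
Beat 0 (L): throw ball1 h=7 -> lands@7:R; in-air after throw: [b1@7:R]
Beat 1 (R): throw ball2 h=3 -> lands@4:L; in-air after throw: [b2@4:L b1@7:R]
Beat 2 (L): throw ball3 h=3 -> lands@5:R; in-air after throw: [b2@4:L b3@5:R b1@7:R]
Beat 3 (R): throw ball4 h=3 -> lands@6:L; in-air after throw: [b2@4:L b3@5:R b4@6:L b1@7:R]
Beat 4 (L): throw ball2 h=7 -> lands@11:R; in-air after throw: [b3@5:R b4@6:L b1@7:R b2@11:R]
Beat 5 (R): throw ball3 h=3 -> lands@8:L; in-air after throw: [b4@6:L b1@7:R b3@8:L b2@11:R]
Beat 6 (L): throw ball4 h=3 -> lands@9:R; in-air after throw: [b1@7:R b3@8:L b4@9:R b2@11:R]
Beat 7 (R): throw ball1 h=3 -> lands@10:L; in-air after throw: [b3@8:L b4@9:R b1@10:L b2@11:R]
Beat 8 (L): throw ball3 h=7 -> lands@15:R; in-air after throw: [b4@9:R b1@10:L b2@11:R b3@15:R]
Beat 9 (R): throw ball4 h=3 -> lands@12:L; in-air after throw: [b1@10:L b2@11:R b4@12:L b3@15:R]
Beat 10 (L): throw ball1 h=3 -> lands@13:R; in-air after throw: [b2@11:R b4@12:L b1@13:R b3@15:R]
Beat 11 (R): throw ball2 h=3 -> lands@14:L; in-air after throw: [b4@12:L b1@13:R b2@14:L b3@15:R]
Ball 2: thrown@1 h=3 -> first land @4; rethrown@4 h=7 -> second land @11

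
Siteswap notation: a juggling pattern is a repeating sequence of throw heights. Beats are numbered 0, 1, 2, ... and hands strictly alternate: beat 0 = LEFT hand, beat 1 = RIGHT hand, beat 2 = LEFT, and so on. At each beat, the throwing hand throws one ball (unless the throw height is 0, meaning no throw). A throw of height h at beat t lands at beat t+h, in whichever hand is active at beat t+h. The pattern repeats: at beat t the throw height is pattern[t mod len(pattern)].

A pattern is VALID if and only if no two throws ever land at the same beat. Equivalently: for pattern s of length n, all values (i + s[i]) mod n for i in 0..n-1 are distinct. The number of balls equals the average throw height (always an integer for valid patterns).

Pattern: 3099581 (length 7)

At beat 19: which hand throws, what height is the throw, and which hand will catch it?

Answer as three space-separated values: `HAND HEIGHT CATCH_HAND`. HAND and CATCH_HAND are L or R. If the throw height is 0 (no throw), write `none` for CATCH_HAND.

Beat 19: 19 mod 2 = 1, so hand = R
Throw height = pattern[19 mod 7] = pattern[5] = 8
Lands at beat 19+8=27, 27 mod 2 = 1, so catch hand = R

Answer: R 8 R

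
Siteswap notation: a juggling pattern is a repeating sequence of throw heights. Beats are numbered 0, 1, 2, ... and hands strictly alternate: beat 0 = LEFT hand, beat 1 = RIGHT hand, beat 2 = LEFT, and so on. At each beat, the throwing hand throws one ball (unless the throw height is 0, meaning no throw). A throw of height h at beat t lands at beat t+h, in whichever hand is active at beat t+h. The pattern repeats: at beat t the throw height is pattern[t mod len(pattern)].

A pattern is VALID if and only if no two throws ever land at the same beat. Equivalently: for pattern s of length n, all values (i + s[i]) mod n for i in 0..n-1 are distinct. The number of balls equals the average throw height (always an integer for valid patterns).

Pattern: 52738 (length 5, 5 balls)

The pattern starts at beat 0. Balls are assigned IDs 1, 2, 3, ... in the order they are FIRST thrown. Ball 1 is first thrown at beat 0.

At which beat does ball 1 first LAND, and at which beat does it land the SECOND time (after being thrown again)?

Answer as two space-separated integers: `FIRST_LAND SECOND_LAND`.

Answer: 5 10

Derivation:
Beat 0 (L): throw ball1 h=5 -> lands@5:R; in-air after throw: [b1@5:R]
Beat 1 (R): throw ball2 h=2 -> lands@3:R; in-air after throw: [b2@3:R b1@5:R]
Beat 2 (L): throw ball3 h=7 -> lands@9:R; in-air after throw: [b2@3:R b1@5:R b3@9:R]
Beat 3 (R): throw ball2 h=3 -> lands@6:L; in-air after throw: [b1@5:R b2@6:L b3@9:R]
Beat 4 (L): throw ball4 h=8 -> lands@12:L; in-air after throw: [b1@5:R b2@6:L b3@9:R b4@12:L]
Beat 5 (R): throw ball1 h=5 -> lands@10:L; in-air after throw: [b2@6:L b3@9:R b1@10:L b4@12:L]
Beat 6 (L): throw ball2 h=2 -> lands@8:L; in-air after throw: [b2@8:L b3@9:R b1@10:L b4@12:L]
Beat 7 (R): throw ball5 h=7 -> lands@14:L; in-air after throw: [b2@8:L b3@9:R b1@10:L b4@12:L b5@14:L]
Beat 8 (L): throw ball2 h=3 -> lands@11:R; in-air after throw: [b3@9:R b1@10:L b2@11:R b4@12:L b5@14:L]
Beat 9 (R): throw ball3 h=8 -> lands@17:R; in-air after throw: [b1@10:L b2@11:R b4@12:L b5@14:L b3@17:R]
Beat 10 (L): throw ball1 h=5 -> lands@15:R; in-air after throw: [b2@11:R b4@12:L b5@14:L b1@15:R b3@17:R]
Ball 1: thrown@0 h=5 -> first land @5; rethrown@5 h=5 -> second land @10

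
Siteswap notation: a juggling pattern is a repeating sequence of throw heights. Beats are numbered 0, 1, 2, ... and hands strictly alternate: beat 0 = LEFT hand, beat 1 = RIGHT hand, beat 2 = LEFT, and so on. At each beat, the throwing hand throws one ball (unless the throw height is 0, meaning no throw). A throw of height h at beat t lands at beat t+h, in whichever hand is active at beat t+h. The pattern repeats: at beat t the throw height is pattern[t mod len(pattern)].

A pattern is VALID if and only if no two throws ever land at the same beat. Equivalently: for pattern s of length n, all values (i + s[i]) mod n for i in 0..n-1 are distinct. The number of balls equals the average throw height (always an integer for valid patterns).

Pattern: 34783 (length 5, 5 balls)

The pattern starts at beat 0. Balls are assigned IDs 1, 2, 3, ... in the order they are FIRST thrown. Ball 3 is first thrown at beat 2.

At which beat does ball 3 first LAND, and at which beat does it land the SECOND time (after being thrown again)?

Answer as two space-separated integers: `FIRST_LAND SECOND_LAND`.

Beat 0 (L): throw ball1 h=3 -> lands@3:R; in-air after throw: [b1@3:R]
Beat 1 (R): throw ball2 h=4 -> lands@5:R; in-air after throw: [b1@3:R b2@5:R]
Beat 2 (L): throw ball3 h=7 -> lands@9:R; in-air after throw: [b1@3:R b2@5:R b3@9:R]
Beat 3 (R): throw ball1 h=8 -> lands@11:R; in-air after throw: [b2@5:R b3@9:R b1@11:R]
Beat 4 (L): throw ball4 h=3 -> lands@7:R; in-air after throw: [b2@5:R b4@7:R b3@9:R b1@11:R]
Beat 5 (R): throw ball2 h=3 -> lands@8:L; in-air after throw: [b4@7:R b2@8:L b3@9:R b1@11:R]
Beat 6 (L): throw ball5 h=4 -> lands@10:L; in-air after throw: [b4@7:R b2@8:L b3@9:R b5@10:L b1@11:R]
Beat 7 (R): throw ball4 h=7 -> lands@14:L; in-air after throw: [b2@8:L b3@9:R b5@10:L b1@11:R b4@14:L]
Beat 8 (L): throw ball2 h=8 -> lands@16:L; in-air after throw: [b3@9:R b5@10:L b1@11:R b4@14:L b2@16:L]
Beat 9 (R): throw ball3 h=3 -> lands@12:L; in-air after throw: [b5@10:L b1@11:R b3@12:L b4@14:L b2@16:L]
Beat 10 (L): throw ball5 h=3 -> lands@13:R; in-air after throw: [b1@11:R b3@12:L b5@13:R b4@14:L b2@16:L]
Beat 11 (R): throw ball1 h=4 -> lands@15:R; in-air after throw: [b3@12:L b5@13:R b4@14:L b1@15:R b2@16:L]
Beat 12 (L): throw ball3 h=7 -> lands@19:R; in-air after throw: [b5@13:R b4@14:L b1@15:R b2@16:L b3@19:R]
Ball 3: thrown@2 h=7 -> first land @9; rethrown@9 h=3 -> second land @12

Answer: 9 12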